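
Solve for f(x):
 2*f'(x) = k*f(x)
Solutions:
 f(x) = C1*exp(k*x/2)


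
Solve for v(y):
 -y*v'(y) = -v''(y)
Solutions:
 v(y) = C1 + C2*erfi(sqrt(2)*y/2)


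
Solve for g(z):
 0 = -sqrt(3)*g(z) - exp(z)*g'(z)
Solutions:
 g(z) = C1*exp(sqrt(3)*exp(-z))


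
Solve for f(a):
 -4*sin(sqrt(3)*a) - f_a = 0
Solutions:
 f(a) = C1 + 4*sqrt(3)*cos(sqrt(3)*a)/3


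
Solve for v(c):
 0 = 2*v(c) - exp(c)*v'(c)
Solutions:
 v(c) = C1*exp(-2*exp(-c))


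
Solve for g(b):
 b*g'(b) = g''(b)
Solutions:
 g(b) = C1 + C2*erfi(sqrt(2)*b/2)


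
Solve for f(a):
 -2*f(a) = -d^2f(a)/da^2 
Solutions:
 f(a) = C1*exp(-sqrt(2)*a) + C2*exp(sqrt(2)*a)


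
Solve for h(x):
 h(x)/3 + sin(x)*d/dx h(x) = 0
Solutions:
 h(x) = C1*(cos(x) + 1)^(1/6)/(cos(x) - 1)^(1/6)


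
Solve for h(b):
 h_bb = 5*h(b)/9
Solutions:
 h(b) = C1*exp(-sqrt(5)*b/3) + C2*exp(sqrt(5)*b/3)


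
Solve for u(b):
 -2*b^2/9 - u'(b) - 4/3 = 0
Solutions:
 u(b) = C1 - 2*b^3/27 - 4*b/3


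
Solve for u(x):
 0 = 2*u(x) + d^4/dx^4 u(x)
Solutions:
 u(x) = (C1*sin(2^(3/4)*x/2) + C2*cos(2^(3/4)*x/2))*exp(-2^(3/4)*x/2) + (C3*sin(2^(3/4)*x/2) + C4*cos(2^(3/4)*x/2))*exp(2^(3/4)*x/2)


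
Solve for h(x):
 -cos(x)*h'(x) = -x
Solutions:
 h(x) = C1 + Integral(x/cos(x), x)


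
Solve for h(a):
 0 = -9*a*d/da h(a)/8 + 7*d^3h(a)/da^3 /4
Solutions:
 h(a) = C1 + Integral(C2*airyai(42^(2/3)*a/14) + C3*airybi(42^(2/3)*a/14), a)


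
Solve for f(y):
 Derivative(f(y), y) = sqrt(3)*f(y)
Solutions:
 f(y) = C1*exp(sqrt(3)*y)


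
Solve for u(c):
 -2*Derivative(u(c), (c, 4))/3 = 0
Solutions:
 u(c) = C1 + C2*c + C3*c^2 + C4*c^3


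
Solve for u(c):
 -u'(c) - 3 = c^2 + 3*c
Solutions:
 u(c) = C1 - c^3/3 - 3*c^2/2 - 3*c


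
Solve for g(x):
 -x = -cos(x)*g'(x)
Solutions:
 g(x) = C1 + Integral(x/cos(x), x)


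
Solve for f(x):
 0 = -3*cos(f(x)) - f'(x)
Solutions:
 f(x) = pi - asin((C1 + exp(6*x))/(C1 - exp(6*x)))
 f(x) = asin((C1 + exp(6*x))/(C1 - exp(6*x)))


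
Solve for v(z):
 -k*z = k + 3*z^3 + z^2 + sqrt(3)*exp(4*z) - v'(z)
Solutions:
 v(z) = C1 + k*z^2/2 + k*z + 3*z^4/4 + z^3/3 + sqrt(3)*exp(4*z)/4


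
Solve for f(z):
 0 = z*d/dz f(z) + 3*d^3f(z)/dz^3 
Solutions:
 f(z) = C1 + Integral(C2*airyai(-3^(2/3)*z/3) + C3*airybi(-3^(2/3)*z/3), z)


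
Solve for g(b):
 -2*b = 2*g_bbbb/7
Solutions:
 g(b) = C1 + C2*b + C3*b^2 + C4*b^3 - 7*b^5/120


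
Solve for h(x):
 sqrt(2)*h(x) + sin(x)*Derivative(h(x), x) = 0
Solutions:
 h(x) = C1*(cos(x) + 1)^(sqrt(2)/2)/(cos(x) - 1)^(sqrt(2)/2)


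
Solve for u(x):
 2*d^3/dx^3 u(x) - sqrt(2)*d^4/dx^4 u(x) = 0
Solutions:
 u(x) = C1 + C2*x + C3*x^2 + C4*exp(sqrt(2)*x)


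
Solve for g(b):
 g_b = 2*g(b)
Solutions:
 g(b) = C1*exp(2*b)


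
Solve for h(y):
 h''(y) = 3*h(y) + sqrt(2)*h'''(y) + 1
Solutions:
 h(y) = C1*exp(y*((9*sqrt(158)/4 + 20*sqrt(2))^(-1/3) + 2*sqrt(2) + 2*(9*sqrt(158)/4 + 20*sqrt(2))^(1/3))/12)*sin(sqrt(3)*y*(-2*(9*sqrt(158)/4 + 20*sqrt(2))^(1/3) + (9*sqrt(158)/4 + 20*sqrt(2))^(-1/3))/12) + C2*exp(y*((9*sqrt(158)/4 + 20*sqrt(2))^(-1/3) + 2*sqrt(2) + 2*(9*sqrt(158)/4 + 20*sqrt(2))^(1/3))/12)*cos(sqrt(3)*y*(-2*(9*sqrt(158)/4 + 20*sqrt(2))^(1/3) + (9*sqrt(158)/4 + 20*sqrt(2))^(-1/3))/12) + C3*exp(y*(-2*(9*sqrt(158)/4 + 20*sqrt(2))^(1/3) - 1/(9*sqrt(158)/4 + 20*sqrt(2))^(1/3) + sqrt(2))/6) - 1/3


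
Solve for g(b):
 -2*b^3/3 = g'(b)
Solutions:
 g(b) = C1 - b^4/6


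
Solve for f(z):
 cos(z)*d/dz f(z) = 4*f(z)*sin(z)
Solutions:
 f(z) = C1/cos(z)^4


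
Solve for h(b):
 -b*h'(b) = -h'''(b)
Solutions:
 h(b) = C1 + Integral(C2*airyai(b) + C3*airybi(b), b)


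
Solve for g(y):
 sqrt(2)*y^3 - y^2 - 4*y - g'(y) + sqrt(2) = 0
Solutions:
 g(y) = C1 + sqrt(2)*y^4/4 - y^3/3 - 2*y^2 + sqrt(2)*y


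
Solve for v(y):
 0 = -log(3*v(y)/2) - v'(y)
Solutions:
 -Integral(1/(-log(_y) - log(3) + log(2)), (_y, v(y))) = C1 - y


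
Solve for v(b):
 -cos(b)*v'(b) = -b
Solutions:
 v(b) = C1 + Integral(b/cos(b), b)


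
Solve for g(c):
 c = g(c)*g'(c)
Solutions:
 g(c) = -sqrt(C1 + c^2)
 g(c) = sqrt(C1 + c^2)


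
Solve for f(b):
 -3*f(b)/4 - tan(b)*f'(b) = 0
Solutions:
 f(b) = C1/sin(b)^(3/4)


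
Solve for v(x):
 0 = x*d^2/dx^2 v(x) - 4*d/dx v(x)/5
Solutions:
 v(x) = C1 + C2*x^(9/5)


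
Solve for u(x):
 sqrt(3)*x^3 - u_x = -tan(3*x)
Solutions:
 u(x) = C1 + sqrt(3)*x^4/4 - log(cos(3*x))/3


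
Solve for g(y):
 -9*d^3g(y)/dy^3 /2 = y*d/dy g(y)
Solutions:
 g(y) = C1 + Integral(C2*airyai(-6^(1/3)*y/3) + C3*airybi(-6^(1/3)*y/3), y)


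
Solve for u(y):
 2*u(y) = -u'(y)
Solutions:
 u(y) = C1*exp(-2*y)


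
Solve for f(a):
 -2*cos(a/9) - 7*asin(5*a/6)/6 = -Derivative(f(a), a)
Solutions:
 f(a) = C1 + 7*a*asin(5*a/6)/6 + 7*sqrt(36 - 25*a^2)/30 + 18*sin(a/9)


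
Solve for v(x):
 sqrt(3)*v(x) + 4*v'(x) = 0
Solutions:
 v(x) = C1*exp(-sqrt(3)*x/4)


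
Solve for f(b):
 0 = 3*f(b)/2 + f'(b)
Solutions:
 f(b) = C1*exp(-3*b/2)


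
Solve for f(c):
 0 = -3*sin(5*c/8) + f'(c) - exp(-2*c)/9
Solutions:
 f(c) = C1 - 24*cos(5*c/8)/5 - exp(-2*c)/18


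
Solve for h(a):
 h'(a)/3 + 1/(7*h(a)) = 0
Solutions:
 h(a) = -sqrt(C1 - 42*a)/7
 h(a) = sqrt(C1 - 42*a)/7


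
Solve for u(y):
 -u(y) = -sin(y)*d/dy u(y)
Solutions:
 u(y) = C1*sqrt(cos(y) - 1)/sqrt(cos(y) + 1)


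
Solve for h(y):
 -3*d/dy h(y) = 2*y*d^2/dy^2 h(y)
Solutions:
 h(y) = C1 + C2/sqrt(y)


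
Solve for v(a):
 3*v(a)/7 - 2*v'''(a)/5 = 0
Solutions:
 v(a) = C3*exp(14^(2/3)*15^(1/3)*a/14) + (C1*sin(14^(2/3)*3^(5/6)*5^(1/3)*a/28) + C2*cos(14^(2/3)*3^(5/6)*5^(1/3)*a/28))*exp(-14^(2/3)*15^(1/3)*a/28)


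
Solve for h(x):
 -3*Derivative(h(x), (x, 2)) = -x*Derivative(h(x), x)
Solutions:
 h(x) = C1 + C2*erfi(sqrt(6)*x/6)


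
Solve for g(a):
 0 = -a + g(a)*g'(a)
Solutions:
 g(a) = -sqrt(C1 + a^2)
 g(a) = sqrt(C1 + a^2)


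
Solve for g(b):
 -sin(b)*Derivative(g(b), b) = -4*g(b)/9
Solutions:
 g(b) = C1*(cos(b) - 1)^(2/9)/(cos(b) + 1)^(2/9)


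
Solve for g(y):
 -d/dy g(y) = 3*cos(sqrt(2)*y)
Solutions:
 g(y) = C1 - 3*sqrt(2)*sin(sqrt(2)*y)/2


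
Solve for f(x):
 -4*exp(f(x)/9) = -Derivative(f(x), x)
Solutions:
 f(x) = 9*log(-1/(C1 + 4*x)) + 18*log(3)


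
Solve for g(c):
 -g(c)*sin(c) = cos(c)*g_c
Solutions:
 g(c) = C1*cos(c)


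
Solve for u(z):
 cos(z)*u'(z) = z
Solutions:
 u(z) = C1 + Integral(z/cos(z), z)


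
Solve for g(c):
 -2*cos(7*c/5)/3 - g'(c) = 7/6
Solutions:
 g(c) = C1 - 7*c/6 - 10*sin(7*c/5)/21


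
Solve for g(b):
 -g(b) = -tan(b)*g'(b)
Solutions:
 g(b) = C1*sin(b)


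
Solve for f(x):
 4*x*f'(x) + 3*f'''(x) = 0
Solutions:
 f(x) = C1 + Integral(C2*airyai(-6^(2/3)*x/3) + C3*airybi(-6^(2/3)*x/3), x)


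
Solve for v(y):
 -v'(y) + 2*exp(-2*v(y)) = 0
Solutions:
 v(y) = log(-sqrt(C1 + 4*y))
 v(y) = log(C1 + 4*y)/2


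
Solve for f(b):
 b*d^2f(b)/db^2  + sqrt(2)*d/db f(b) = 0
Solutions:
 f(b) = C1 + C2*b^(1 - sqrt(2))


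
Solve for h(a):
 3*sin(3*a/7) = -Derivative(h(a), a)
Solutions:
 h(a) = C1 + 7*cos(3*a/7)


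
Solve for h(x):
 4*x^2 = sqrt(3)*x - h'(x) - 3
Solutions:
 h(x) = C1 - 4*x^3/3 + sqrt(3)*x^2/2 - 3*x


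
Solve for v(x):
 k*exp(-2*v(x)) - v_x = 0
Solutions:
 v(x) = log(-sqrt(C1 + 2*k*x))
 v(x) = log(C1 + 2*k*x)/2


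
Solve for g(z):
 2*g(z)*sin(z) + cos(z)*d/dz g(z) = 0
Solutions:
 g(z) = C1*cos(z)^2


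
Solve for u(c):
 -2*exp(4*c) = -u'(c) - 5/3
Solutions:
 u(c) = C1 - 5*c/3 + exp(4*c)/2


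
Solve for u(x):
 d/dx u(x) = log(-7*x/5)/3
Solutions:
 u(x) = C1 + x*log(-x)/3 + x*(-log(5) - 1 + log(7))/3


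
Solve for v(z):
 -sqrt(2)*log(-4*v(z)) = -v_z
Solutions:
 -sqrt(2)*Integral(1/(log(-_y) + 2*log(2)), (_y, v(z)))/2 = C1 - z


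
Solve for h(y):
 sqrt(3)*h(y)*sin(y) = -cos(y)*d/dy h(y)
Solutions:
 h(y) = C1*cos(y)^(sqrt(3))


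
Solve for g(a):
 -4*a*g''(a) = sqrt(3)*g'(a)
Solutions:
 g(a) = C1 + C2*a^(1 - sqrt(3)/4)


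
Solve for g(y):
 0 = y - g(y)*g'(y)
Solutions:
 g(y) = -sqrt(C1 + y^2)
 g(y) = sqrt(C1 + y^2)


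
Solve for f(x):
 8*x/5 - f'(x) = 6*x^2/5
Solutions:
 f(x) = C1 - 2*x^3/5 + 4*x^2/5


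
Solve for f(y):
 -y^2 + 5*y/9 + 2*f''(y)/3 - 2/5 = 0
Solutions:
 f(y) = C1 + C2*y + y^4/8 - 5*y^3/36 + 3*y^2/10


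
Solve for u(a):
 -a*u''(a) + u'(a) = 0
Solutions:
 u(a) = C1 + C2*a^2


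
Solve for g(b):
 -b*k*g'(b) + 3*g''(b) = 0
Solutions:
 g(b) = Piecewise((-sqrt(6)*sqrt(pi)*C1*erf(sqrt(6)*b*sqrt(-k)/6)/(2*sqrt(-k)) - C2, (k > 0) | (k < 0)), (-C1*b - C2, True))


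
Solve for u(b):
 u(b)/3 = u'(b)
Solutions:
 u(b) = C1*exp(b/3)


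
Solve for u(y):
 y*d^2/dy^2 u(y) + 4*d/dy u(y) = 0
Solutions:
 u(y) = C1 + C2/y^3


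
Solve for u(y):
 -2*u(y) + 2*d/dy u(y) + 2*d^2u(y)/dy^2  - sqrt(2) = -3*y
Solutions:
 u(y) = C1*exp(y*(-1 + sqrt(5))/2) + C2*exp(-y*(1 + sqrt(5))/2) + 3*y/2 - sqrt(2)/2 + 3/2


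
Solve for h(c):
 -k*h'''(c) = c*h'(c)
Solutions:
 h(c) = C1 + Integral(C2*airyai(c*(-1/k)^(1/3)) + C3*airybi(c*(-1/k)^(1/3)), c)


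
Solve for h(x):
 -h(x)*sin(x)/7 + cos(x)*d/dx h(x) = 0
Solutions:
 h(x) = C1/cos(x)^(1/7)


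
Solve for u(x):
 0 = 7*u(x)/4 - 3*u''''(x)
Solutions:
 u(x) = C1*exp(-sqrt(2)*3^(3/4)*7^(1/4)*x/6) + C2*exp(sqrt(2)*3^(3/4)*7^(1/4)*x/6) + C3*sin(sqrt(2)*3^(3/4)*7^(1/4)*x/6) + C4*cos(sqrt(2)*3^(3/4)*7^(1/4)*x/6)


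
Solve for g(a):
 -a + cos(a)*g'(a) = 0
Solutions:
 g(a) = C1 + Integral(a/cos(a), a)


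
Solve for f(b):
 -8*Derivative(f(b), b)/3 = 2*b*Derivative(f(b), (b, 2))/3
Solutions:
 f(b) = C1 + C2/b^3


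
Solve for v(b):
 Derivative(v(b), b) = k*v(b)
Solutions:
 v(b) = C1*exp(b*k)


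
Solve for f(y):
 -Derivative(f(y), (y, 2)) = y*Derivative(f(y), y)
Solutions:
 f(y) = C1 + C2*erf(sqrt(2)*y/2)


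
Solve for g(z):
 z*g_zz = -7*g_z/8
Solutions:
 g(z) = C1 + C2*z^(1/8)


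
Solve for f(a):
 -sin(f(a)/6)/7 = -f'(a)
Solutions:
 -a/7 + 3*log(cos(f(a)/6) - 1) - 3*log(cos(f(a)/6) + 1) = C1


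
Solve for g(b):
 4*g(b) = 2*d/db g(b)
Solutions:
 g(b) = C1*exp(2*b)


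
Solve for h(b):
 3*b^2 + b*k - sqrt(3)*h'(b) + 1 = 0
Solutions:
 h(b) = C1 + sqrt(3)*b^3/3 + sqrt(3)*b^2*k/6 + sqrt(3)*b/3


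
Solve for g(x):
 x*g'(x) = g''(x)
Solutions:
 g(x) = C1 + C2*erfi(sqrt(2)*x/2)


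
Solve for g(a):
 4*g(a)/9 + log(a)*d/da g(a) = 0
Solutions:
 g(a) = C1*exp(-4*li(a)/9)


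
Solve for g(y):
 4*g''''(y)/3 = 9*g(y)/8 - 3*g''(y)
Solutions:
 g(y) = C1*exp(-sqrt(6)*y*sqrt(-3 + sqrt(15))/4) + C2*exp(sqrt(6)*y*sqrt(-3 + sqrt(15))/4) + C3*sin(sqrt(6)*y*sqrt(3 + sqrt(15))/4) + C4*cos(sqrt(6)*y*sqrt(3 + sqrt(15))/4)


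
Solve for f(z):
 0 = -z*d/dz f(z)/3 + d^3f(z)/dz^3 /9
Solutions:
 f(z) = C1 + Integral(C2*airyai(3^(1/3)*z) + C3*airybi(3^(1/3)*z), z)


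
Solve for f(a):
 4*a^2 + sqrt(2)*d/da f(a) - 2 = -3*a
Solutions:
 f(a) = C1 - 2*sqrt(2)*a^3/3 - 3*sqrt(2)*a^2/4 + sqrt(2)*a


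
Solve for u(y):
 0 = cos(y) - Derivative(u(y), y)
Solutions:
 u(y) = C1 + sin(y)


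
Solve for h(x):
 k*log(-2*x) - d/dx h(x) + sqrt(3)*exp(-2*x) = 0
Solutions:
 h(x) = C1 + k*x*log(-x) + k*x*(-1 + log(2)) - sqrt(3)*exp(-2*x)/2


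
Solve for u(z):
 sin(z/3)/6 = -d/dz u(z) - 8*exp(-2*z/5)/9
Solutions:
 u(z) = C1 + cos(z/3)/2 + 20*exp(-2*z/5)/9


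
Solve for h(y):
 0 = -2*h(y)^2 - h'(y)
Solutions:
 h(y) = 1/(C1 + 2*y)


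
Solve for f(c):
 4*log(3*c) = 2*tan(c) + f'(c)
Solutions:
 f(c) = C1 + 4*c*log(c) - 4*c + 4*c*log(3) + 2*log(cos(c))


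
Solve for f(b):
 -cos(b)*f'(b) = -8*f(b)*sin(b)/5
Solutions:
 f(b) = C1/cos(b)^(8/5)


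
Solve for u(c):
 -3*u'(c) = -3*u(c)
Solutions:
 u(c) = C1*exp(c)


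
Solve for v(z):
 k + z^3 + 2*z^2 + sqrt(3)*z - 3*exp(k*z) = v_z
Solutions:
 v(z) = C1 + k*z + z^4/4 + 2*z^3/3 + sqrt(3)*z^2/2 - 3*exp(k*z)/k


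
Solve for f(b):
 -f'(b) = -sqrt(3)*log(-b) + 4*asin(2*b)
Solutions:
 f(b) = C1 + sqrt(3)*b*(log(-b) - 1) - 4*b*asin(2*b) - 2*sqrt(1 - 4*b^2)


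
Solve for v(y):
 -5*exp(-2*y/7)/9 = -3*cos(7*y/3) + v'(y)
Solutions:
 v(y) = C1 + 9*sin(7*y/3)/7 + 35*exp(-2*y/7)/18


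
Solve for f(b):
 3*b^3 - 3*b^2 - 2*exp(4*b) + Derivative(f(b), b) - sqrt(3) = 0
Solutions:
 f(b) = C1 - 3*b^4/4 + b^3 + sqrt(3)*b + exp(4*b)/2


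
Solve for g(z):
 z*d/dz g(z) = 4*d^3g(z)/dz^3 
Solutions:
 g(z) = C1 + Integral(C2*airyai(2^(1/3)*z/2) + C3*airybi(2^(1/3)*z/2), z)


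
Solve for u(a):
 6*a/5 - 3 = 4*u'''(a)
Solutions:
 u(a) = C1 + C2*a + C3*a^2 + a^4/80 - a^3/8


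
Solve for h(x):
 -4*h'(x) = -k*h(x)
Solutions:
 h(x) = C1*exp(k*x/4)


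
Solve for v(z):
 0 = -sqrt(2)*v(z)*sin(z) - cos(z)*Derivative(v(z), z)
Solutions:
 v(z) = C1*cos(z)^(sqrt(2))


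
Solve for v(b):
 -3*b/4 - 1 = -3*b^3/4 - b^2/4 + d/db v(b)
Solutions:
 v(b) = C1 + 3*b^4/16 + b^3/12 - 3*b^2/8 - b


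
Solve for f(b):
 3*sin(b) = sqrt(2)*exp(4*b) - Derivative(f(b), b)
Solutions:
 f(b) = C1 + sqrt(2)*exp(4*b)/4 + 3*cos(b)


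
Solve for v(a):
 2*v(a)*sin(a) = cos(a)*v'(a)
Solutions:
 v(a) = C1/cos(a)^2


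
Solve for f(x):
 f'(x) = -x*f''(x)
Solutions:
 f(x) = C1 + C2*log(x)


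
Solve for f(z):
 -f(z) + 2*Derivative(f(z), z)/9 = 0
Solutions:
 f(z) = C1*exp(9*z/2)


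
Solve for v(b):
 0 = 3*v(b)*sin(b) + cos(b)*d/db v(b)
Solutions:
 v(b) = C1*cos(b)^3


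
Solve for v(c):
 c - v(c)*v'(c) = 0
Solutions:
 v(c) = -sqrt(C1 + c^2)
 v(c) = sqrt(C1 + c^2)


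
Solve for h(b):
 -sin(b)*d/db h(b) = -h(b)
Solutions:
 h(b) = C1*sqrt(cos(b) - 1)/sqrt(cos(b) + 1)


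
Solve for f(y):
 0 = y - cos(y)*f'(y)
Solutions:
 f(y) = C1 + Integral(y/cos(y), y)


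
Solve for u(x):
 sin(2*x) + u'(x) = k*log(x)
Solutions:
 u(x) = C1 + k*x*(log(x) - 1) + cos(2*x)/2


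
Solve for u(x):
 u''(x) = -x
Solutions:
 u(x) = C1 + C2*x - x^3/6


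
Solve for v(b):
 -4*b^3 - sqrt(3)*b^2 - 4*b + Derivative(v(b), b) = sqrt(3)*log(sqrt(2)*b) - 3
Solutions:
 v(b) = C1 + b^4 + sqrt(3)*b^3/3 + 2*b^2 + sqrt(3)*b*log(b) - 3*b - sqrt(3)*b + sqrt(3)*b*log(2)/2


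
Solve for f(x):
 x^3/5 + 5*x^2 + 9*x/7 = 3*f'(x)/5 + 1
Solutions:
 f(x) = C1 + x^4/12 + 25*x^3/9 + 15*x^2/14 - 5*x/3


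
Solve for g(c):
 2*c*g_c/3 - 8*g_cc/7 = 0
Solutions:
 g(c) = C1 + C2*erfi(sqrt(42)*c/12)


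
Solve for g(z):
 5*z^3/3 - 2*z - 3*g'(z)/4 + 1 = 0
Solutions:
 g(z) = C1 + 5*z^4/9 - 4*z^2/3 + 4*z/3


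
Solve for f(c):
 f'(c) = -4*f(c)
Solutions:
 f(c) = C1*exp(-4*c)


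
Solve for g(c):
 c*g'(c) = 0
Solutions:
 g(c) = C1


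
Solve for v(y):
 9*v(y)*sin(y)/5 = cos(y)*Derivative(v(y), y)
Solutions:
 v(y) = C1/cos(y)^(9/5)


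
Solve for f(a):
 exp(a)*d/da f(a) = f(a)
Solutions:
 f(a) = C1*exp(-exp(-a))


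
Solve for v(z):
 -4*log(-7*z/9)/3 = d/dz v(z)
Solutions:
 v(z) = C1 - 4*z*log(-z)/3 + 4*z*(-log(7) + 1 + 2*log(3))/3


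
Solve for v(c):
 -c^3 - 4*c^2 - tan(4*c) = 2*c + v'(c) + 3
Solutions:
 v(c) = C1 - c^4/4 - 4*c^3/3 - c^2 - 3*c + log(cos(4*c))/4


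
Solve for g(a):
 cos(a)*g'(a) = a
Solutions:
 g(a) = C1 + Integral(a/cos(a), a)


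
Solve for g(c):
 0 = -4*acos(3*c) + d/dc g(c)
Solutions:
 g(c) = C1 + 4*c*acos(3*c) - 4*sqrt(1 - 9*c^2)/3


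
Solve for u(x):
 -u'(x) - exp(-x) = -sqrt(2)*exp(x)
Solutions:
 u(x) = C1 + sqrt(2)*exp(x) + exp(-x)


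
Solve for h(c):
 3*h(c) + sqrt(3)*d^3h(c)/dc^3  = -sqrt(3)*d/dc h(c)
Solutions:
 h(c) = C1*exp(2^(1/3)*sqrt(3)*c*(-2/(9 + sqrt(85))^(1/3) + 2^(1/3)*(9 + sqrt(85))^(1/3))/12)*sin(2^(1/3)*c*(2/(9 + sqrt(85))^(1/3) + 2^(1/3)*(9 + sqrt(85))^(1/3))/4) + C2*exp(2^(1/3)*sqrt(3)*c*(-2/(9 + sqrt(85))^(1/3) + 2^(1/3)*(9 + sqrt(85))^(1/3))/12)*cos(2^(1/3)*c*(2/(9 + sqrt(85))^(1/3) + 2^(1/3)*(9 + sqrt(85))^(1/3))/4) + C3*exp(-2^(1/3)*sqrt(3)*c*(-2/(9 + sqrt(85))^(1/3) + 2^(1/3)*(9 + sqrt(85))^(1/3))/6)


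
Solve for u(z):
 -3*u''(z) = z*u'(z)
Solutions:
 u(z) = C1 + C2*erf(sqrt(6)*z/6)


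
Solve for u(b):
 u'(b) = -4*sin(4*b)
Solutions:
 u(b) = C1 + cos(4*b)


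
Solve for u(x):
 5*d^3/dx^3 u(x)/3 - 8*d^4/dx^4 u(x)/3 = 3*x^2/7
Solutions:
 u(x) = C1 + C2*x + C3*x^2 + C4*exp(5*x/8) + 3*x^5/700 + 6*x^4/175 + 192*x^3/875


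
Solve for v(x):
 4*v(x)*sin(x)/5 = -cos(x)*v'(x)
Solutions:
 v(x) = C1*cos(x)^(4/5)


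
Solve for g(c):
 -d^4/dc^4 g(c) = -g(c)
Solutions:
 g(c) = C1*exp(-c) + C2*exp(c) + C3*sin(c) + C4*cos(c)


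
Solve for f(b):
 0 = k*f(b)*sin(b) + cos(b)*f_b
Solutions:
 f(b) = C1*exp(k*log(cos(b)))


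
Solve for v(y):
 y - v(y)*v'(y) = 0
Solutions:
 v(y) = -sqrt(C1 + y^2)
 v(y) = sqrt(C1 + y^2)


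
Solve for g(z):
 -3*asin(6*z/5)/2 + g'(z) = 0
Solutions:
 g(z) = C1 + 3*z*asin(6*z/5)/2 + sqrt(25 - 36*z^2)/4


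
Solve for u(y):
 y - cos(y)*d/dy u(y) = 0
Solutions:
 u(y) = C1 + Integral(y/cos(y), y)


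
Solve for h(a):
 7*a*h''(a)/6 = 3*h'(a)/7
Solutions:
 h(a) = C1 + C2*a^(67/49)


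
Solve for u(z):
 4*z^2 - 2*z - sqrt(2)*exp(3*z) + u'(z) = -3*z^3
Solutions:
 u(z) = C1 - 3*z^4/4 - 4*z^3/3 + z^2 + sqrt(2)*exp(3*z)/3


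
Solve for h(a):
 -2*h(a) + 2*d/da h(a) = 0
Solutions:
 h(a) = C1*exp(a)


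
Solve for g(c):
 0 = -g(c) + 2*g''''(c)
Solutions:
 g(c) = C1*exp(-2^(3/4)*c/2) + C2*exp(2^(3/4)*c/2) + C3*sin(2^(3/4)*c/2) + C4*cos(2^(3/4)*c/2)


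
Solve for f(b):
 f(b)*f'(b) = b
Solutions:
 f(b) = -sqrt(C1 + b^2)
 f(b) = sqrt(C1 + b^2)


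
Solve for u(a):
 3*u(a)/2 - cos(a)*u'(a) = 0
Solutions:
 u(a) = C1*(sin(a) + 1)^(3/4)/(sin(a) - 1)^(3/4)


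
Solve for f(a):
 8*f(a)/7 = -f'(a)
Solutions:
 f(a) = C1*exp(-8*a/7)


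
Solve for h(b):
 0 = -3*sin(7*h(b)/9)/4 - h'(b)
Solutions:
 3*b/4 + 9*log(cos(7*h(b)/9) - 1)/14 - 9*log(cos(7*h(b)/9) + 1)/14 = C1


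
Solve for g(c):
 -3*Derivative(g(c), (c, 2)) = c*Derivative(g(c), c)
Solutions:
 g(c) = C1 + C2*erf(sqrt(6)*c/6)


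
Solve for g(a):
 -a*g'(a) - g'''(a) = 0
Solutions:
 g(a) = C1 + Integral(C2*airyai(-a) + C3*airybi(-a), a)


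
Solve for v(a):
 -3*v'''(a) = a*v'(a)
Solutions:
 v(a) = C1 + Integral(C2*airyai(-3^(2/3)*a/3) + C3*airybi(-3^(2/3)*a/3), a)


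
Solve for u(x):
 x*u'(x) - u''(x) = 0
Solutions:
 u(x) = C1 + C2*erfi(sqrt(2)*x/2)


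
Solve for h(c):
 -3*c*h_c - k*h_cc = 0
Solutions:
 h(c) = C1 + C2*sqrt(k)*erf(sqrt(6)*c*sqrt(1/k)/2)


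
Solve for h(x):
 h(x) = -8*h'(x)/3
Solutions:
 h(x) = C1*exp(-3*x/8)


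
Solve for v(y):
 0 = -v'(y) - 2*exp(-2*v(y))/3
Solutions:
 v(y) = log(-sqrt(C1 - 12*y)) - log(3)
 v(y) = log(C1 - 12*y)/2 - log(3)


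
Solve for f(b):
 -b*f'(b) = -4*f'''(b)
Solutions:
 f(b) = C1 + Integral(C2*airyai(2^(1/3)*b/2) + C3*airybi(2^(1/3)*b/2), b)


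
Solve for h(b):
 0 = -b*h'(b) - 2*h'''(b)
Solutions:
 h(b) = C1 + Integral(C2*airyai(-2^(2/3)*b/2) + C3*airybi(-2^(2/3)*b/2), b)


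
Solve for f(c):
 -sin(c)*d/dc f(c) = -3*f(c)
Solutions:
 f(c) = C1*(cos(c) - 1)^(3/2)/(cos(c) + 1)^(3/2)


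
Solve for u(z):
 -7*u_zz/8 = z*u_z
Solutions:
 u(z) = C1 + C2*erf(2*sqrt(7)*z/7)


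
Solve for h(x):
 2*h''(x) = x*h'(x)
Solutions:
 h(x) = C1 + C2*erfi(x/2)


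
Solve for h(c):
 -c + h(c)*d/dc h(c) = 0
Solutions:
 h(c) = -sqrt(C1 + c^2)
 h(c) = sqrt(C1 + c^2)


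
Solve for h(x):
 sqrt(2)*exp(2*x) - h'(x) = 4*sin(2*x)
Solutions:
 h(x) = C1 + sqrt(2)*exp(2*x)/2 + 2*cos(2*x)


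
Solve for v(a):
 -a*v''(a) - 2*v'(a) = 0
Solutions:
 v(a) = C1 + C2/a


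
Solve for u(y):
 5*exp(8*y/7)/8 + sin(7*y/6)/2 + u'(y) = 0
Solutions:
 u(y) = C1 - 35*exp(8*y/7)/64 + 3*cos(7*y/6)/7


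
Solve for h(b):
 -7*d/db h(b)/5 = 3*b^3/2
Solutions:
 h(b) = C1 - 15*b^4/56


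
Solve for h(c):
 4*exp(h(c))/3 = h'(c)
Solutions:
 h(c) = log(-1/(C1 + 4*c)) + log(3)


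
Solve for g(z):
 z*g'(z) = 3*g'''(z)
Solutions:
 g(z) = C1 + Integral(C2*airyai(3^(2/3)*z/3) + C3*airybi(3^(2/3)*z/3), z)


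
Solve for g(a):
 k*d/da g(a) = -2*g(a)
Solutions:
 g(a) = C1*exp(-2*a/k)


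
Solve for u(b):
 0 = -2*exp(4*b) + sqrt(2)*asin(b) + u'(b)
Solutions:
 u(b) = C1 - sqrt(2)*(b*asin(b) + sqrt(1 - b^2)) + exp(4*b)/2


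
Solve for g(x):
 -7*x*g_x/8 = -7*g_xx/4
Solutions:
 g(x) = C1 + C2*erfi(x/2)


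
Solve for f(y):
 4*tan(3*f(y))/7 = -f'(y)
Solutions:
 f(y) = -asin(C1*exp(-12*y/7))/3 + pi/3
 f(y) = asin(C1*exp(-12*y/7))/3


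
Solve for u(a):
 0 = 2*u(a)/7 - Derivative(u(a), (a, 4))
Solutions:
 u(a) = C1*exp(-2^(1/4)*7^(3/4)*a/7) + C2*exp(2^(1/4)*7^(3/4)*a/7) + C3*sin(2^(1/4)*7^(3/4)*a/7) + C4*cos(2^(1/4)*7^(3/4)*a/7)


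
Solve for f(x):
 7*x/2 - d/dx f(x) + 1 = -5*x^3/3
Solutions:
 f(x) = C1 + 5*x^4/12 + 7*x^2/4 + x


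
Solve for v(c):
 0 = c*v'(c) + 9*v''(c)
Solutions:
 v(c) = C1 + C2*erf(sqrt(2)*c/6)


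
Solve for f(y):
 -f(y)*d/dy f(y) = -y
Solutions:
 f(y) = -sqrt(C1 + y^2)
 f(y) = sqrt(C1 + y^2)


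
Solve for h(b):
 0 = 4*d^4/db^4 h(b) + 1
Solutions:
 h(b) = C1 + C2*b + C3*b^2 + C4*b^3 - b^4/96


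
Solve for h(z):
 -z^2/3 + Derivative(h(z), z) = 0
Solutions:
 h(z) = C1 + z^3/9


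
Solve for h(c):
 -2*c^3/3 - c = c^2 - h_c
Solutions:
 h(c) = C1 + c^4/6 + c^3/3 + c^2/2


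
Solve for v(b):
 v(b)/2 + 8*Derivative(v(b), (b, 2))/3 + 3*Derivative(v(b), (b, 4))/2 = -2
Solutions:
 v(b) = C1*sin(b*sqrt(8 - sqrt(37))/3) + C2*sin(b*sqrt(sqrt(37) + 8)/3) + C3*cos(b*sqrt(8 - sqrt(37))/3) + C4*cos(b*sqrt(sqrt(37) + 8)/3) - 4


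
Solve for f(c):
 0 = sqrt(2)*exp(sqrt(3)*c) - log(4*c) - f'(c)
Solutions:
 f(c) = C1 - c*log(c) + c*(1 - 2*log(2)) + sqrt(6)*exp(sqrt(3)*c)/3


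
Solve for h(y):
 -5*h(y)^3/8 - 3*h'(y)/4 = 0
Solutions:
 h(y) = -sqrt(3)*sqrt(-1/(C1 - 5*y))
 h(y) = sqrt(3)*sqrt(-1/(C1 - 5*y))


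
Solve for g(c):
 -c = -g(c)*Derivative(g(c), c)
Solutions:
 g(c) = -sqrt(C1 + c^2)
 g(c) = sqrt(C1 + c^2)


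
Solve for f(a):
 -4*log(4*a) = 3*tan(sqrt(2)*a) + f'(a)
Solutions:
 f(a) = C1 - 4*a*log(a) - 8*a*log(2) + 4*a + 3*sqrt(2)*log(cos(sqrt(2)*a))/2


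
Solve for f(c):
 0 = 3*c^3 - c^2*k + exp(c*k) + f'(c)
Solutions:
 f(c) = C1 - 3*c^4/4 + c^3*k/3 - exp(c*k)/k


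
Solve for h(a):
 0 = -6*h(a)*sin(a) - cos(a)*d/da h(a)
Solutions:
 h(a) = C1*cos(a)^6


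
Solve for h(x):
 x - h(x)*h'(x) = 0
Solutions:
 h(x) = -sqrt(C1 + x^2)
 h(x) = sqrt(C1 + x^2)


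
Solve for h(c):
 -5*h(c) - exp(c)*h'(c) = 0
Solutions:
 h(c) = C1*exp(5*exp(-c))


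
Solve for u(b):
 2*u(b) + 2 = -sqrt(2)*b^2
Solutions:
 u(b) = -sqrt(2)*b^2/2 - 1


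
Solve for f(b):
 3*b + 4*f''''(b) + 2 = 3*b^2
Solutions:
 f(b) = C1 + C2*b + C3*b^2 + C4*b^3 + b^6/480 - b^5/160 - b^4/48


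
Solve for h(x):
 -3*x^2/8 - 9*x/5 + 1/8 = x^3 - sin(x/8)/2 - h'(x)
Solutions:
 h(x) = C1 + x^4/4 + x^3/8 + 9*x^2/10 - x/8 + 4*cos(x/8)


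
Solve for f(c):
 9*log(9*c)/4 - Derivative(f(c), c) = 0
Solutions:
 f(c) = C1 + 9*c*log(c)/4 - 9*c/4 + 9*c*log(3)/2


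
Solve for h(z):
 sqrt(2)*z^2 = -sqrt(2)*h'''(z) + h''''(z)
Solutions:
 h(z) = C1 + C2*z + C3*z^2 + C4*exp(sqrt(2)*z) - z^5/60 - sqrt(2)*z^4/24 - z^3/6


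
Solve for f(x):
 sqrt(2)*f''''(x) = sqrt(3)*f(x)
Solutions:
 f(x) = C1*exp(-2^(7/8)*3^(1/8)*x/2) + C2*exp(2^(7/8)*3^(1/8)*x/2) + C3*sin(2^(7/8)*3^(1/8)*x/2) + C4*cos(2^(7/8)*3^(1/8)*x/2)


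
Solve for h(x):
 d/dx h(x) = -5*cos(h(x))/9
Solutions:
 5*x/9 - log(sin(h(x)) - 1)/2 + log(sin(h(x)) + 1)/2 = C1


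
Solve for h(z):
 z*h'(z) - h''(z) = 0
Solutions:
 h(z) = C1 + C2*erfi(sqrt(2)*z/2)


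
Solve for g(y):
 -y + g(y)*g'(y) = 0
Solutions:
 g(y) = -sqrt(C1 + y^2)
 g(y) = sqrt(C1 + y^2)


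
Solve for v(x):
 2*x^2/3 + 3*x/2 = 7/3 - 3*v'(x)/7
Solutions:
 v(x) = C1 - 14*x^3/27 - 7*x^2/4 + 49*x/9


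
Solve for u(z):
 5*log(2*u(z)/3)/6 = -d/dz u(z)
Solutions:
 6*Integral(1/(log(_y) - log(3) + log(2)), (_y, u(z)))/5 = C1 - z


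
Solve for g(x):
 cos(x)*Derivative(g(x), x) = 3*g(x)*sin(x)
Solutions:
 g(x) = C1/cos(x)^3


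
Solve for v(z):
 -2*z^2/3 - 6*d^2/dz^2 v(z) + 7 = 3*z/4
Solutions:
 v(z) = C1 + C2*z - z^4/108 - z^3/48 + 7*z^2/12


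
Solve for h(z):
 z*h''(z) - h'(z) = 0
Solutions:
 h(z) = C1 + C2*z^2


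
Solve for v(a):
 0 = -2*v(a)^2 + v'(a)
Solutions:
 v(a) = -1/(C1 + 2*a)


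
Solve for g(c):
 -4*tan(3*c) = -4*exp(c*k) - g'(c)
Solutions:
 g(c) = C1 - 4*Piecewise((exp(c*k)/k, Ne(k, 0)), (c, True)) - 4*log(cos(3*c))/3


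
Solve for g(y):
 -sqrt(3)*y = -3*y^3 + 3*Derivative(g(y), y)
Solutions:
 g(y) = C1 + y^4/4 - sqrt(3)*y^2/6


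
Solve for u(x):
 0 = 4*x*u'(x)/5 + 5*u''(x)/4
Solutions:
 u(x) = C1 + C2*erf(2*sqrt(2)*x/5)


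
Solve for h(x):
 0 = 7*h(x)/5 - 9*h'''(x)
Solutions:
 h(x) = C3*exp(525^(1/3)*x/15) + (C1*sin(175^(1/3)*3^(5/6)*x/30) + C2*cos(175^(1/3)*3^(5/6)*x/30))*exp(-525^(1/3)*x/30)


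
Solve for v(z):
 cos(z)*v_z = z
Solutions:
 v(z) = C1 + Integral(z/cos(z), z)


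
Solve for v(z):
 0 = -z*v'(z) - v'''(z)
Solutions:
 v(z) = C1 + Integral(C2*airyai(-z) + C3*airybi(-z), z)


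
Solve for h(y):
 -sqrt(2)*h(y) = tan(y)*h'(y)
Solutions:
 h(y) = C1/sin(y)^(sqrt(2))


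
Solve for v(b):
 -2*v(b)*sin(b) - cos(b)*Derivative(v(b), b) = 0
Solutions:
 v(b) = C1*cos(b)^2


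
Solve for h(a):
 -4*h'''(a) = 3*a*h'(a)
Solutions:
 h(a) = C1 + Integral(C2*airyai(-6^(1/3)*a/2) + C3*airybi(-6^(1/3)*a/2), a)


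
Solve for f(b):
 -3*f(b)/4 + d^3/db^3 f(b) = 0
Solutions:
 f(b) = C3*exp(6^(1/3)*b/2) + (C1*sin(2^(1/3)*3^(5/6)*b/4) + C2*cos(2^(1/3)*3^(5/6)*b/4))*exp(-6^(1/3)*b/4)


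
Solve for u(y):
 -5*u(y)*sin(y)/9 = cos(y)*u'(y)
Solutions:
 u(y) = C1*cos(y)^(5/9)


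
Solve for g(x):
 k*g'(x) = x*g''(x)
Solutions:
 g(x) = C1 + x^(re(k) + 1)*(C2*sin(log(x)*Abs(im(k))) + C3*cos(log(x)*im(k)))


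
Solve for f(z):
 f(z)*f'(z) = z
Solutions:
 f(z) = -sqrt(C1 + z^2)
 f(z) = sqrt(C1 + z^2)


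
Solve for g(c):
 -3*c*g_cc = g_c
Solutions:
 g(c) = C1 + C2*c^(2/3)


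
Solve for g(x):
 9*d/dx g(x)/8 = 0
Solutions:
 g(x) = C1


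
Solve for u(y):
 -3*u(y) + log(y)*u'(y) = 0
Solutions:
 u(y) = C1*exp(3*li(y))


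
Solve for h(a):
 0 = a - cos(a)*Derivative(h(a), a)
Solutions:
 h(a) = C1 + Integral(a/cos(a), a)


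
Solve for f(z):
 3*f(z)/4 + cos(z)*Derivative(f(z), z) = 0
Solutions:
 f(z) = C1*(sin(z) - 1)^(3/8)/(sin(z) + 1)^(3/8)


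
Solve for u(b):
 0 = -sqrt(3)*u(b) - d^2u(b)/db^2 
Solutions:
 u(b) = C1*sin(3^(1/4)*b) + C2*cos(3^(1/4)*b)


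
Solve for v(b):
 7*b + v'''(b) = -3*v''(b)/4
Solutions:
 v(b) = C1 + C2*b + C3*exp(-3*b/4) - 14*b^3/9 + 56*b^2/9


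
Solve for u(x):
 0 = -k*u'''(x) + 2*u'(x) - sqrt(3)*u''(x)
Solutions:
 u(x) = C1 + C2*exp(x*(sqrt(8*k + 3) - sqrt(3))/(2*k)) + C3*exp(-x*(sqrt(8*k + 3) + sqrt(3))/(2*k))


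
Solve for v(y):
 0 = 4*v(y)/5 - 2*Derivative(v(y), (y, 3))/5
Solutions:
 v(y) = C3*exp(2^(1/3)*y) + (C1*sin(2^(1/3)*sqrt(3)*y/2) + C2*cos(2^(1/3)*sqrt(3)*y/2))*exp(-2^(1/3)*y/2)


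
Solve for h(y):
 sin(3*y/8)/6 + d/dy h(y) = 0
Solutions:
 h(y) = C1 + 4*cos(3*y/8)/9


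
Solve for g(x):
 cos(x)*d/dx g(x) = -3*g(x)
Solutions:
 g(x) = C1*(sin(x) - 1)^(3/2)/(sin(x) + 1)^(3/2)


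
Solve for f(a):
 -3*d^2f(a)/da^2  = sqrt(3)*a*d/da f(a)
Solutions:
 f(a) = C1 + C2*erf(sqrt(2)*3^(3/4)*a/6)


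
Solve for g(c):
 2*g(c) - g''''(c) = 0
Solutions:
 g(c) = C1*exp(-2^(1/4)*c) + C2*exp(2^(1/4)*c) + C3*sin(2^(1/4)*c) + C4*cos(2^(1/4)*c)


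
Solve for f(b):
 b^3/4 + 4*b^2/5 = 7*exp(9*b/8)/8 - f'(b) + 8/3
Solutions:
 f(b) = C1 - b^4/16 - 4*b^3/15 + 8*b/3 + 7*exp(9*b/8)/9


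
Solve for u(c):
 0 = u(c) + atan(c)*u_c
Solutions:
 u(c) = C1*exp(-Integral(1/atan(c), c))


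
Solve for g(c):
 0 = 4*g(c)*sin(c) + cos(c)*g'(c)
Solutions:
 g(c) = C1*cos(c)^4


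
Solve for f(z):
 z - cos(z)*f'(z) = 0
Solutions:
 f(z) = C1 + Integral(z/cos(z), z)


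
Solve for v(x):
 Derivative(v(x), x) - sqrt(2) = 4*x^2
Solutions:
 v(x) = C1 + 4*x^3/3 + sqrt(2)*x


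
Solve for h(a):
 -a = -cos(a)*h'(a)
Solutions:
 h(a) = C1 + Integral(a/cos(a), a)


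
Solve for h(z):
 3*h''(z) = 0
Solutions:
 h(z) = C1 + C2*z


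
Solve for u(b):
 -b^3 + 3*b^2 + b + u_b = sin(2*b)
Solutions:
 u(b) = C1 + b^4/4 - b^3 - b^2/2 - cos(2*b)/2


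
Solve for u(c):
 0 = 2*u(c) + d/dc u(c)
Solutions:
 u(c) = C1*exp(-2*c)


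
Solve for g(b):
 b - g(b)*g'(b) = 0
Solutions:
 g(b) = -sqrt(C1 + b^2)
 g(b) = sqrt(C1 + b^2)


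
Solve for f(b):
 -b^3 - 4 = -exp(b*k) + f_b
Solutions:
 f(b) = C1 - b^4/4 - 4*b + exp(b*k)/k


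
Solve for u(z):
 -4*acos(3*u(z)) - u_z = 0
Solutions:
 Integral(1/acos(3*_y), (_y, u(z))) = C1 - 4*z


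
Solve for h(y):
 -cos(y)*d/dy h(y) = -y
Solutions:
 h(y) = C1 + Integral(y/cos(y), y)


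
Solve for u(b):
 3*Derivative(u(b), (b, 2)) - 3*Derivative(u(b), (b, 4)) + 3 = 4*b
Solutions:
 u(b) = C1 + C2*b + C3*exp(-b) + C4*exp(b) + 2*b^3/9 - b^2/2


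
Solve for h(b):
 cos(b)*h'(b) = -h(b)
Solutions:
 h(b) = C1*sqrt(sin(b) - 1)/sqrt(sin(b) + 1)


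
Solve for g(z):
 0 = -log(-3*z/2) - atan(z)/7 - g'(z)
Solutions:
 g(z) = C1 - z*log(-z) - z*atan(z)/7 - z*log(3) + z*log(2) + z + log(z^2 + 1)/14


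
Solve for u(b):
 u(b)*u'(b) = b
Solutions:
 u(b) = -sqrt(C1 + b^2)
 u(b) = sqrt(C1 + b^2)


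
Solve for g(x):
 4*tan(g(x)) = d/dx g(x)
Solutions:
 g(x) = pi - asin(C1*exp(4*x))
 g(x) = asin(C1*exp(4*x))


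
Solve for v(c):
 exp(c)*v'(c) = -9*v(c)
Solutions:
 v(c) = C1*exp(9*exp(-c))


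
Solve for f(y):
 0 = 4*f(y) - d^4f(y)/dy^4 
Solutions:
 f(y) = C1*exp(-sqrt(2)*y) + C2*exp(sqrt(2)*y) + C3*sin(sqrt(2)*y) + C4*cos(sqrt(2)*y)


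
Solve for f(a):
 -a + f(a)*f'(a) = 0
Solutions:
 f(a) = -sqrt(C1 + a^2)
 f(a) = sqrt(C1 + a^2)


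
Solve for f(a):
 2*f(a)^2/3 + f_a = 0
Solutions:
 f(a) = 3/(C1 + 2*a)


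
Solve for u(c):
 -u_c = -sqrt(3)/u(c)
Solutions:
 u(c) = -sqrt(C1 + 2*sqrt(3)*c)
 u(c) = sqrt(C1 + 2*sqrt(3)*c)


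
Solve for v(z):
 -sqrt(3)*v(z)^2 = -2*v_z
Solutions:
 v(z) = -2/(C1 + sqrt(3)*z)


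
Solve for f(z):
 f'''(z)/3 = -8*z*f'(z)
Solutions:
 f(z) = C1 + Integral(C2*airyai(-2*3^(1/3)*z) + C3*airybi(-2*3^(1/3)*z), z)


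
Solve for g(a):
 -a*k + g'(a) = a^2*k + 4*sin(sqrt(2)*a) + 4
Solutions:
 g(a) = C1 + a^3*k/3 + a^2*k/2 + 4*a - 2*sqrt(2)*cos(sqrt(2)*a)


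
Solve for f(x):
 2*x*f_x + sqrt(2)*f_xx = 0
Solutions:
 f(x) = C1 + C2*erf(2^(3/4)*x/2)


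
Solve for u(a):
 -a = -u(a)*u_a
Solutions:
 u(a) = -sqrt(C1 + a^2)
 u(a) = sqrt(C1 + a^2)


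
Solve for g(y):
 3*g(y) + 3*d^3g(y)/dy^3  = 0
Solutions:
 g(y) = C3*exp(-y) + (C1*sin(sqrt(3)*y/2) + C2*cos(sqrt(3)*y/2))*exp(y/2)


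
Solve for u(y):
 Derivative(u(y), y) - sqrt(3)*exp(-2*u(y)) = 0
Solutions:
 u(y) = log(-sqrt(C1 + 2*sqrt(3)*y))
 u(y) = log(C1 + 2*sqrt(3)*y)/2


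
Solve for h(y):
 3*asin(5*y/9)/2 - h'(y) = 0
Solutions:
 h(y) = C1 + 3*y*asin(5*y/9)/2 + 3*sqrt(81 - 25*y^2)/10


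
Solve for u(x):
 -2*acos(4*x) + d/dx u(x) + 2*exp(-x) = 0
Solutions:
 u(x) = C1 + 2*x*acos(4*x) - sqrt(1 - 16*x^2)/2 + 2*exp(-x)


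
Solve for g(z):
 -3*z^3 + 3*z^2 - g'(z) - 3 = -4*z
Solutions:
 g(z) = C1 - 3*z^4/4 + z^3 + 2*z^2 - 3*z


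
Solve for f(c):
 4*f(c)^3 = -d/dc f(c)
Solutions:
 f(c) = -sqrt(2)*sqrt(-1/(C1 - 4*c))/2
 f(c) = sqrt(2)*sqrt(-1/(C1 - 4*c))/2


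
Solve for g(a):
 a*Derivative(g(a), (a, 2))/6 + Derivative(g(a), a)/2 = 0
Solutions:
 g(a) = C1 + C2/a^2


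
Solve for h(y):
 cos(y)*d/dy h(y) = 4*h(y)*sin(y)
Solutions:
 h(y) = C1/cos(y)^4


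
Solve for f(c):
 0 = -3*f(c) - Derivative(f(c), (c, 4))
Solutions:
 f(c) = (C1*sin(sqrt(2)*3^(1/4)*c/2) + C2*cos(sqrt(2)*3^(1/4)*c/2))*exp(-sqrt(2)*3^(1/4)*c/2) + (C3*sin(sqrt(2)*3^(1/4)*c/2) + C4*cos(sqrt(2)*3^(1/4)*c/2))*exp(sqrt(2)*3^(1/4)*c/2)


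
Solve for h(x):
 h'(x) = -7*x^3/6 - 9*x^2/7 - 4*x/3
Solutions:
 h(x) = C1 - 7*x^4/24 - 3*x^3/7 - 2*x^2/3


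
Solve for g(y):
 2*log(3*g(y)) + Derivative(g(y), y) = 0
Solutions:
 Integral(1/(log(_y) + log(3)), (_y, g(y)))/2 = C1 - y


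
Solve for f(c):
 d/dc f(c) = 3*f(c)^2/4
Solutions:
 f(c) = -4/(C1 + 3*c)


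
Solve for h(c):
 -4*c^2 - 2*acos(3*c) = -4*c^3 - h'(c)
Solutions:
 h(c) = C1 - c^4 + 4*c^3/3 + 2*c*acos(3*c) - 2*sqrt(1 - 9*c^2)/3


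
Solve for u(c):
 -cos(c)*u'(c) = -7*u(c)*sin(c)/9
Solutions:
 u(c) = C1/cos(c)^(7/9)


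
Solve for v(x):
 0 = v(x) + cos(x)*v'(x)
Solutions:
 v(x) = C1*sqrt(sin(x) - 1)/sqrt(sin(x) + 1)


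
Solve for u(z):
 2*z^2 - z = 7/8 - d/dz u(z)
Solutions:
 u(z) = C1 - 2*z^3/3 + z^2/2 + 7*z/8


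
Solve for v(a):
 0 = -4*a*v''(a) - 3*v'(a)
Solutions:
 v(a) = C1 + C2*a^(1/4)


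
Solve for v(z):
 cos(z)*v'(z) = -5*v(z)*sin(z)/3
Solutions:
 v(z) = C1*cos(z)^(5/3)


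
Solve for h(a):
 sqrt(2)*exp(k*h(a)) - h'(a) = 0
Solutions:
 h(a) = Piecewise((log(-1/(C1*k + sqrt(2)*a*k))/k, Ne(k, 0)), (nan, True))
 h(a) = Piecewise((C1 + sqrt(2)*a, Eq(k, 0)), (nan, True))


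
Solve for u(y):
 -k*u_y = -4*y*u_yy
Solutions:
 u(y) = C1 + y^(re(k)/4 + 1)*(C2*sin(log(y)*Abs(im(k))/4) + C3*cos(log(y)*im(k)/4))


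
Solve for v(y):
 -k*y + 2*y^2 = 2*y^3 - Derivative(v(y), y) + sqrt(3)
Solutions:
 v(y) = C1 + k*y^2/2 + y^4/2 - 2*y^3/3 + sqrt(3)*y


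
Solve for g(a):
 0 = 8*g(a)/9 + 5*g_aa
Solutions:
 g(a) = C1*sin(2*sqrt(10)*a/15) + C2*cos(2*sqrt(10)*a/15)


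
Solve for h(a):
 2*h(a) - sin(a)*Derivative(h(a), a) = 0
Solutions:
 h(a) = C1*(cos(a) - 1)/(cos(a) + 1)


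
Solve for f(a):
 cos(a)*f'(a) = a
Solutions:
 f(a) = C1 + Integral(a/cos(a), a)


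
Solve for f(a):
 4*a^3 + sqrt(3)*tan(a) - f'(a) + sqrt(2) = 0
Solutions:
 f(a) = C1 + a^4 + sqrt(2)*a - sqrt(3)*log(cos(a))


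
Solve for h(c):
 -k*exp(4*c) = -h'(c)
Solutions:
 h(c) = C1 + k*exp(4*c)/4


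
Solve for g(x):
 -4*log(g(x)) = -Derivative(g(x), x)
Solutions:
 li(g(x)) = C1 + 4*x


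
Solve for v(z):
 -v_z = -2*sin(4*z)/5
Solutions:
 v(z) = C1 - cos(4*z)/10


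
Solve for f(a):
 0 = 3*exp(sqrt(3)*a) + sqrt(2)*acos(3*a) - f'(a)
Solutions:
 f(a) = C1 + sqrt(2)*(a*acos(3*a) - sqrt(1 - 9*a^2)/3) + sqrt(3)*exp(sqrt(3)*a)


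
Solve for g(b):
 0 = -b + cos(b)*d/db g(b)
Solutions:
 g(b) = C1 + Integral(b/cos(b), b)


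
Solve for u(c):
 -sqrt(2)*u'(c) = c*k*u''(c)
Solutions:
 u(c) = C1 + c^(((re(k) - sqrt(2))*re(k) + im(k)^2)/(re(k)^2 + im(k)^2))*(C2*sin(sqrt(2)*log(c)*Abs(im(k))/(re(k)^2 + im(k)^2)) + C3*cos(sqrt(2)*log(c)*im(k)/(re(k)^2 + im(k)^2)))


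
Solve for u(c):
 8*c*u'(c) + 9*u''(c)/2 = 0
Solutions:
 u(c) = C1 + C2*erf(2*sqrt(2)*c/3)


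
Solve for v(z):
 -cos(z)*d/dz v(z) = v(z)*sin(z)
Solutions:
 v(z) = C1*cos(z)


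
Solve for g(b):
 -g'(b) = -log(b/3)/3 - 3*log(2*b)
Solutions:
 g(b) = C1 + 10*b*log(b)/3 - 10*b/3 - b*log(3)/3 + 3*b*log(2)


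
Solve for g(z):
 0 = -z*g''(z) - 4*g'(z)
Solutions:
 g(z) = C1 + C2/z^3


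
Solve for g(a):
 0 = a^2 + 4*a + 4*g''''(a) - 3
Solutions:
 g(a) = C1 + C2*a + C3*a^2 + C4*a^3 - a^6/1440 - a^5/120 + a^4/32


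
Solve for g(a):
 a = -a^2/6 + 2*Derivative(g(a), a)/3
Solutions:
 g(a) = C1 + a^3/12 + 3*a^2/4


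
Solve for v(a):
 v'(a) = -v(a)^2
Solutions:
 v(a) = 1/(C1 + a)


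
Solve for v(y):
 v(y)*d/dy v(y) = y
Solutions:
 v(y) = -sqrt(C1 + y^2)
 v(y) = sqrt(C1 + y^2)


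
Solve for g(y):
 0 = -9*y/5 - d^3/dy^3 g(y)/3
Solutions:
 g(y) = C1 + C2*y + C3*y^2 - 9*y^4/40


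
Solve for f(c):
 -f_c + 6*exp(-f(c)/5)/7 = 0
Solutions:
 f(c) = 5*log(C1 + 6*c/35)


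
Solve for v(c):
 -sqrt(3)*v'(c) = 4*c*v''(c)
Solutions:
 v(c) = C1 + C2*c^(1 - sqrt(3)/4)


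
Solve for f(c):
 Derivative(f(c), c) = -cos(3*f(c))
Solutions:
 f(c) = -asin((C1 + exp(6*c))/(C1 - exp(6*c)))/3 + pi/3
 f(c) = asin((C1 + exp(6*c))/(C1 - exp(6*c)))/3


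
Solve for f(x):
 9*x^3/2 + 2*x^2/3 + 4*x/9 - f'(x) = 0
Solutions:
 f(x) = C1 + 9*x^4/8 + 2*x^3/9 + 2*x^2/9


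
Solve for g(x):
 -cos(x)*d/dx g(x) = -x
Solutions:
 g(x) = C1 + Integral(x/cos(x), x)


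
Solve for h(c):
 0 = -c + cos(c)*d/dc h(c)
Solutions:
 h(c) = C1 + Integral(c/cos(c), c)


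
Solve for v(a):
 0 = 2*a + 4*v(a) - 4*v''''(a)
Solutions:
 v(a) = C1*exp(-a) + C2*exp(a) + C3*sin(a) + C4*cos(a) - a/2


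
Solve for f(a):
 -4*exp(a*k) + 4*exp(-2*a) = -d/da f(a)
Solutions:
 f(a) = C1 + 2*exp(-2*a) + 4*exp(a*k)/k


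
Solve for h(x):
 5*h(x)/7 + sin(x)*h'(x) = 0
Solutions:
 h(x) = C1*(cos(x) + 1)^(5/14)/(cos(x) - 1)^(5/14)


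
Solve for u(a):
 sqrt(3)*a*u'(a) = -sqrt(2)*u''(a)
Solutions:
 u(a) = C1 + C2*erf(6^(1/4)*a/2)


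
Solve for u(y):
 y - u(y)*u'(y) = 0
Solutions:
 u(y) = -sqrt(C1 + y^2)
 u(y) = sqrt(C1 + y^2)


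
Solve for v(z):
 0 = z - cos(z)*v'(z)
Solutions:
 v(z) = C1 + Integral(z/cos(z), z)


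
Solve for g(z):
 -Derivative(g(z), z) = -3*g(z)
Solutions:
 g(z) = C1*exp(3*z)


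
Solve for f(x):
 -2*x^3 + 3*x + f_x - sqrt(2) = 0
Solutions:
 f(x) = C1 + x^4/2 - 3*x^2/2 + sqrt(2)*x


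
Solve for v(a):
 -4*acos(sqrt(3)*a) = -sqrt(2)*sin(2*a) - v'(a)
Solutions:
 v(a) = C1 + 4*a*acos(sqrt(3)*a) - 4*sqrt(3)*sqrt(1 - 3*a^2)/3 + sqrt(2)*cos(2*a)/2


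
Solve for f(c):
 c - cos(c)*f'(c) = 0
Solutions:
 f(c) = C1 + Integral(c/cos(c), c)


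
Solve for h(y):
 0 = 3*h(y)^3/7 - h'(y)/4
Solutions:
 h(y) = -sqrt(14)*sqrt(-1/(C1 + 12*y))/2
 h(y) = sqrt(14)*sqrt(-1/(C1 + 12*y))/2


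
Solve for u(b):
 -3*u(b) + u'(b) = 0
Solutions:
 u(b) = C1*exp(3*b)


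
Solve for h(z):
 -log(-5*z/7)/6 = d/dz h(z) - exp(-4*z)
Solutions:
 h(z) = C1 - z*log(-z)/6 + z*(-log(5) + 1 + log(7))/6 - exp(-4*z)/4


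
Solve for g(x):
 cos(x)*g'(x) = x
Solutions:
 g(x) = C1 + Integral(x/cos(x), x)


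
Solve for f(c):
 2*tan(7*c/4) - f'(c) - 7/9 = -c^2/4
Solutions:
 f(c) = C1 + c^3/12 - 7*c/9 - 8*log(cos(7*c/4))/7


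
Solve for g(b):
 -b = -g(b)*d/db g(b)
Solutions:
 g(b) = -sqrt(C1 + b^2)
 g(b) = sqrt(C1 + b^2)


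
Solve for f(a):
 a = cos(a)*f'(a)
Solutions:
 f(a) = C1 + Integral(a/cos(a), a)


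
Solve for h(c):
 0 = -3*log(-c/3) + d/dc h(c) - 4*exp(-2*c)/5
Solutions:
 h(c) = C1 + 3*c*log(-c) + 3*c*(-log(3) - 1) - 2*exp(-2*c)/5


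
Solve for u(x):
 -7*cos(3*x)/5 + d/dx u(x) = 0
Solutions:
 u(x) = C1 + 7*sin(3*x)/15


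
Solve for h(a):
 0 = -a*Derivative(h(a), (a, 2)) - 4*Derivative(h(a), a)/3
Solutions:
 h(a) = C1 + C2/a^(1/3)


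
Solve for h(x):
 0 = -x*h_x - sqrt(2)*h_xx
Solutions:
 h(x) = C1 + C2*erf(2^(1/4)*x/2)


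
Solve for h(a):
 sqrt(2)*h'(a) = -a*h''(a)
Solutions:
 h(a) = C1 + C2*a^(1 - sqrt(2))


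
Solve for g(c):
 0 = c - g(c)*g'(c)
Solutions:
 g(c) = -sqrt(C1 + c^2)
 g(c) = sqrt(C1 + c^2)


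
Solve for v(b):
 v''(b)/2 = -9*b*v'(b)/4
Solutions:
 v(b) = C1 + C2*erf(3*b/2)
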